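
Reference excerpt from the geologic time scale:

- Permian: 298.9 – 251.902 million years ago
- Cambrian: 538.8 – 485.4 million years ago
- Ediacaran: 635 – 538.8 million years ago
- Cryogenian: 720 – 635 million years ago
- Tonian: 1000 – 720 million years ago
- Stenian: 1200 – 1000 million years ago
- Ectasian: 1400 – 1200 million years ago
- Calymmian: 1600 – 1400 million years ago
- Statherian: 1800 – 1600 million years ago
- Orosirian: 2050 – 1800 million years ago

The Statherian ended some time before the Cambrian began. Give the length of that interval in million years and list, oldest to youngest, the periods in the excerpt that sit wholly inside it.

End of Statherian = 1600 Ma; start of Cambrian = 538.8 Ma.
Gap = 1600 − 538.8 = 1061.2 Myr.
Periods wholly inside 1600–538.8 Ma: Calymmian (1600–1400), Ectasian (1400–1200), Stenian (1200–1000), Tonian (1000–720), Cryogenian (720–635), Ediacaran (635–538.8).

1061.2 million years; Calymmian, Ectasian, Stenian, Tonian, Cryogenian, Ediacaran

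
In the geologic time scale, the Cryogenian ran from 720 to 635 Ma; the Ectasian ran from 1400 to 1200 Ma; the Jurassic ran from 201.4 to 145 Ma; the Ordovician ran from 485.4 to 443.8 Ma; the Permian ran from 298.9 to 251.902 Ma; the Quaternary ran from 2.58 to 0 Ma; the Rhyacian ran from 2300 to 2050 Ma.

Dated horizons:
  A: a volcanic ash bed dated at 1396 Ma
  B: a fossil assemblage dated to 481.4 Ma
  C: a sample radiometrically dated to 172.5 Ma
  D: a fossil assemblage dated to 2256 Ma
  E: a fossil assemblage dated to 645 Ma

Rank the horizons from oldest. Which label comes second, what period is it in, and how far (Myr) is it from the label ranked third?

Larger Ma means older, so oldest first: D 2256 > A 1396 > E 645 > B 481.4 > C 172.5.
Counting 2 along gives A (1396 Ma); the excerpt puts that inside the Ectasian, 1400–1200 Ma.
Next in line is E (645 Ma), and 1396 − 645 = 751 Myr.

A, in the Ectasian; 751 million years to E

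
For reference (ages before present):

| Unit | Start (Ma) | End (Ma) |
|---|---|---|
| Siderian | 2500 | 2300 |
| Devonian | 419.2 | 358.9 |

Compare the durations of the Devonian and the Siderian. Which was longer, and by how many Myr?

Devonian: 419.2 − 358.9 = 60.3 Myr.
Siderian: 2500 − 2300 = 200 Myr.
Difference: 200 − 60.3 = 139.7 Myr, so the Siderian was longer.

Siderian, by 139.7 million years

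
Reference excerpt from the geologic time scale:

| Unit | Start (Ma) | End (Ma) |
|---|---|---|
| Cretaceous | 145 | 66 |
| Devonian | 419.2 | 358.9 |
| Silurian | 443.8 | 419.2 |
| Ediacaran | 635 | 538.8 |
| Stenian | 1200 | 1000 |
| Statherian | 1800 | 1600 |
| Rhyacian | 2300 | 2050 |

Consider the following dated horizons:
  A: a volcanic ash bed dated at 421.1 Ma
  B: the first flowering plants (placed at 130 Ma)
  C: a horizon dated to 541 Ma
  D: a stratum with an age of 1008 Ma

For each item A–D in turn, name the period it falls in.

A — Silurian; B — Cretaceous; C — Ediacaran; D — Stenian

Match each age against the start–end ranges in the excerpt: A = 421.1 Ma → Silurian (443.8–419.2); B = 130 Ma → Cretaceous (145–66); C = 541 Ma → Ediacaran (635–538.8); D = 1008 Ma → Stenian (1200–1000).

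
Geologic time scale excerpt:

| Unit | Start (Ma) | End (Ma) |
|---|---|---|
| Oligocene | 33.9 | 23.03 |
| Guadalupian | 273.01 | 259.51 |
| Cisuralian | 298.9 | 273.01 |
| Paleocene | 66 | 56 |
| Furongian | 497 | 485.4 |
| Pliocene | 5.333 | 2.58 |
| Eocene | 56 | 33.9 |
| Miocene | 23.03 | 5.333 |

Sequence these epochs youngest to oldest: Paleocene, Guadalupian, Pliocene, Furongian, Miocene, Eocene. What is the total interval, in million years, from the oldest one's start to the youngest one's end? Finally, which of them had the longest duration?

Start ages (Ma): Furongian 497, Guadalupian 273.01, Paleocene 66, Eocene 56, Miocene 23.03, Pliocene 5.333.
Ordered youngest to oldest: Pliocene, Miocene, Eocene, Paleocene, Guadalupian, Furongian.
Span = 497 − 2.58 = 494.42 Myr.
Durations: Miocene 17.697, Eocene 22.1, Pliocene 2.753, Furongian 11.6, Paleocene 10, Guadalupian 13.5 → longest is Eocene (22.1 Myr).

Pliocene → Miocene → Eocene → Paleocene → Guadalupian → Furongian; total span 494.42 Myr; longest is Eocene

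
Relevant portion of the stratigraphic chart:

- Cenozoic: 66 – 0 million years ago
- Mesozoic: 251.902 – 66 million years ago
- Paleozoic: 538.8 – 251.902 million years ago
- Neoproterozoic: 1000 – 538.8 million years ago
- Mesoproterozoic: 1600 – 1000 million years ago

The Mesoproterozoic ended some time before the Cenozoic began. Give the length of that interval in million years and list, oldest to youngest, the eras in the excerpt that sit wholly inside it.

934 million years; Neoproterozoic, Paleozoic, Mesozoic

End of Mesoproterozoic = 1000 Ma; start of Cenozoic = 66 Ma.
Gap = 1000 − 66 = 934 Myr.
Eras wholly inside 1000–66 Ma: Neoproterozoic (1000–538.8), Paleozoic (538.8–251.902), Mesozoic (251.902–66).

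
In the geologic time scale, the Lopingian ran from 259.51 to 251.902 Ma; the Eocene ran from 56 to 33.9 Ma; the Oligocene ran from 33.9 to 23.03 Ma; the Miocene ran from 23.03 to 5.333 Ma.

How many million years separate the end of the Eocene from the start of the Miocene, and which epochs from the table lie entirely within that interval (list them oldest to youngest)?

10.87 million years; Oligocene

The Eocene closes at 33.9 Ma and the Miocene opens at 23.03 Ma, so the interval is 33.9 − 23.03 = 10.87 Myr.
An epoch fits inside if it starts at or after 33.9 Ma and ends at or before 23.03 Ma; oldest first that gives Oligocene.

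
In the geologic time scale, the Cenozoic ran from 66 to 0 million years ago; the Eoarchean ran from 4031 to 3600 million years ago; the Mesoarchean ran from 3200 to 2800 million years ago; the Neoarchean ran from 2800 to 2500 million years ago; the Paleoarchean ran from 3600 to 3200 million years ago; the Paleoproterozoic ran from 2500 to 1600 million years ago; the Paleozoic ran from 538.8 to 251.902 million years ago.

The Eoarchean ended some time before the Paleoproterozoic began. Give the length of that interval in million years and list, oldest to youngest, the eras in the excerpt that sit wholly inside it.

1100 million years; Paleoarchean, Mesoarchean, Neoarchean

End of Eoarchean = 3600 Ma; start of Paleoproterozoic = 2500 Ma.
Gap = 3600 − 2500 = 1100 Myr.
Eras wholly inside 3600–2500 Ma: Paleoarchean (3600–3200), Mesoarchean (3200–2800), Neoarchean (2800–2500).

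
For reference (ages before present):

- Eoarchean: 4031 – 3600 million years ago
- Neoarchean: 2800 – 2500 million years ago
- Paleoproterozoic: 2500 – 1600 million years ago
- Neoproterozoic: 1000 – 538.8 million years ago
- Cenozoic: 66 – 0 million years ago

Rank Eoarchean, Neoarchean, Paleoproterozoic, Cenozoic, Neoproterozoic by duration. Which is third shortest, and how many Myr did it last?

Eoarchean, 431 million years

Start − end for each: Eoarchean 4031 − 3600 = 431; Neoarchean 2800 − 2500 = 300; Paleoproterozoic 2500 − 1600 = 900; Cenozoic 66 − 0 = 66; Neoproterozoic 1000 − 538.8 = 461.2.
Ranking these from shortest: Cenozoic < Neoarchean < Eoarchean < Neoproterozoic < Paleoproterozoic.
Position 3 in that ranking is Eoarchean, which lasted 431 Myr.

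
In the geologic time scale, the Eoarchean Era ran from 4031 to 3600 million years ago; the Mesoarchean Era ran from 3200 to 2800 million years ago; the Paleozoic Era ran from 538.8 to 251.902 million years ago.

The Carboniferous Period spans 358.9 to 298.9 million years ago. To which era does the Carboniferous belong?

Paleozoic

The Carboniferous (358.9–298.9 Ma) lies entirely within 538.8–251.902 Ma, the Paleozoic Era.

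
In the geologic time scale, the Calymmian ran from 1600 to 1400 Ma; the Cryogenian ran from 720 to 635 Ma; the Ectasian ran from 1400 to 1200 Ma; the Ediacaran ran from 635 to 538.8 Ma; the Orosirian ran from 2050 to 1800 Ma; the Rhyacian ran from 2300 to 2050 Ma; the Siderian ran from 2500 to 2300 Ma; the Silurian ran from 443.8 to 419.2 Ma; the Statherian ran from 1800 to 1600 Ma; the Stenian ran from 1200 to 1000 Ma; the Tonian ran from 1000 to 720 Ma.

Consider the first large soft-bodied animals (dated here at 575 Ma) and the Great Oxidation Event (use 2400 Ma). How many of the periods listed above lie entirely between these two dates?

8

The older date is 2400 Ma and the younger is 575 Ma.
Periods with start < 2400 and end > 575 Ma: Rhyacian (2300–2050), Orosirian (2050–1800), Statherian (1800–1600), Calymmian (1600–1400), Ectasian (1400–1200), Stenian (1200–1000), Tonian (1000–720), Cryogenian (720–635).
That is 8 complete periods.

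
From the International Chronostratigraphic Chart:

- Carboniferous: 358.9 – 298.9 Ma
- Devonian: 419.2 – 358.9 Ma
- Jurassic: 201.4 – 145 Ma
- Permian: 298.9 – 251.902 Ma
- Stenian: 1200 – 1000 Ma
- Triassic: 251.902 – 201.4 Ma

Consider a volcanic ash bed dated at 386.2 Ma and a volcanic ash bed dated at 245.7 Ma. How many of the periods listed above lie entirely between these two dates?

2

The older date is 386.2 Ma and the younger is 245.7 Ma.
Periods with start < 386.2 and end > 245.7 Ma: Carboniferous (358.9–298.9), Permian (298.9–251.902).
That is 2 complete periods.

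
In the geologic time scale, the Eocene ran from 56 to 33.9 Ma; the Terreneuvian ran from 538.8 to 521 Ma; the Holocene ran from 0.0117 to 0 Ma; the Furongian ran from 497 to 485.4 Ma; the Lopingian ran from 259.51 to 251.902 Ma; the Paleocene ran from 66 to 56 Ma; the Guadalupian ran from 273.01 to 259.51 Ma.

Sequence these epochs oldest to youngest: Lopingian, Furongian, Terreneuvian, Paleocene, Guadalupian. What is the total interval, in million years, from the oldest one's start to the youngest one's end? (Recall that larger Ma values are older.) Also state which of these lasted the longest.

Start ages (Ma): Terreneuvian 538.8, Furongian 497, Guadalupian 273.01, Lopingian 259.51, Paleocene 66.
Ordered oldest to youngest: Terreneuvian, Furongian, Guadalupian, Lopingian, Paleocene.
Span = 538.8 − 56 = 482.8 Myr.
Durations: Furongian 11.6, Guadalupian 13.5, Terreneuvian 17.8, Lopingian 7.608, Paleocene 10 → longest is Terreneuvian (17.8 Myr).

Terreneuvian → Furongian → Guadalupian → Lopingian → Paleocene; total span 482.8 Myr; longest is Terreneuvian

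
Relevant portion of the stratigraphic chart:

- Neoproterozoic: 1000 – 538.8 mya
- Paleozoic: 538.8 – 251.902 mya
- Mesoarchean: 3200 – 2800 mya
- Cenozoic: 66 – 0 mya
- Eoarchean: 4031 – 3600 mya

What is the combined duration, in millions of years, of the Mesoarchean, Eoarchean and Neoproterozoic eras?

Duration is start − end for each: (3200 − 2800) + (4031 − 3600) + (1000 − 538.8).
That is 400 + 431 + 461.2, which totals 1292.2 million years.

1292.2 million years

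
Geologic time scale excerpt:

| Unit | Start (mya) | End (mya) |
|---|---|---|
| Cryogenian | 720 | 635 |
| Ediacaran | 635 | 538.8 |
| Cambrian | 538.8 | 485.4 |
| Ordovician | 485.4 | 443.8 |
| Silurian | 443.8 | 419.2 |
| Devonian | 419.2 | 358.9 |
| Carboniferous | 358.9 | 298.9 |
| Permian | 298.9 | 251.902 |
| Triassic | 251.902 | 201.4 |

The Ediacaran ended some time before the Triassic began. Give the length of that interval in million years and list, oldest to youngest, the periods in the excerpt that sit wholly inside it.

End of Ediacaran = 538.8 Ma; start of Triassic = 251.902 Ma.
Gap = 538.8 − 251.902 = 286.898 Myr.
Periods wholly inside 538.8–251.902 Ma: Cambrian (538.8–485.4), Ordovician (485.4–443.8), Silurian (443.8–419.2), Devonian (419.2–358.9), Carboniferous (358.9–298.9), Permian (298.9–251.902).

286.898 million years; Cambrian, Ordovician, Silurian, Devonian, Carboniferous, Permian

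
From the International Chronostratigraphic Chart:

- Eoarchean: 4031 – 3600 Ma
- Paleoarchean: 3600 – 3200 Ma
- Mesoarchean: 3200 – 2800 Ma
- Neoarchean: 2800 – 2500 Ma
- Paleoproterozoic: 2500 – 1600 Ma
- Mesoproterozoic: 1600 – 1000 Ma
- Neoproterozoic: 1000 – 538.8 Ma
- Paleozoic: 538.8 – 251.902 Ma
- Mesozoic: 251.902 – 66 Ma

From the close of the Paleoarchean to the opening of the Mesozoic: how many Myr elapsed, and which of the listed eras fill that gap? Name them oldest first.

The Paleoarchean closes at 3200 Ma and the Mesozoic opens at 251.902 Ma, so the interval is 3200 − 251.902 = 2948.098 Myr.
An era fits inside if it starts at or after 3200 Ma and ends at or before 251.902 Ma; oldest first that gives Mesoarchean, Neoarchean, Paleoproterozoic, Mesoproterozoic, Neoproterozoic, Paleozoic.

2948.098 million years; Mesoarchean, Neoarchean, Paleoproterozoic, Mesoproterozoic, Neoproterozoic, Paleozoic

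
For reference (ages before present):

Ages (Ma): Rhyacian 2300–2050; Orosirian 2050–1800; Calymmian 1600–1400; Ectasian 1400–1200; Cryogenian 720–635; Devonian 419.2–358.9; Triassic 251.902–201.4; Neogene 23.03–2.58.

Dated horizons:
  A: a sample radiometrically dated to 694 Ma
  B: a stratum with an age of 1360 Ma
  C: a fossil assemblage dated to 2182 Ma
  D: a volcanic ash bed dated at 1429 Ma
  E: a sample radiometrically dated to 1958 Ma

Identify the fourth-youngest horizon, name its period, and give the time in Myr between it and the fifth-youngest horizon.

Sorted youngest-first by Ma: A (694), B (1360), D (1429), E (1958), C (2182).
The fourth youngest is E at 1958 Ma, which lies in 2050–1800 Ma: the Orosirian.
The fifth youngest is C at 2182 Ma; separation = |1958 − 2182| = 224 Myr.

E, in the Orosirian; 224 million years to C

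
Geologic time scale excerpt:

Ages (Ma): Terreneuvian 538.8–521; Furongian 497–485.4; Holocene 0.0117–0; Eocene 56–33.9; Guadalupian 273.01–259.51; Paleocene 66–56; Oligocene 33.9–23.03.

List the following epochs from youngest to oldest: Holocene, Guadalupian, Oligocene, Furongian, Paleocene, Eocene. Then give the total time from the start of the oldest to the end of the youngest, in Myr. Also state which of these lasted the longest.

Start ages (Ma): Furongian 497, Guadalupian 273.01, Paleocene 66, Eocene 56, Oligocene 33.9, Holocene 0.0117.
Ordered youngest to oldest: Holocene, Oligocene, Eocene, Paleocene, Guadalupian, Furongian.
Span = 497 − 0 = 497 Myr.
Durations: Guadalupian 13.5, Paleocene 10, Eocene 22.1, Oligocene 10.87, Furongian 11.6, Holocene 0.0117 → longest is Eocene (22.1 Myr).

Holocene → Oligocene → Eocene → Paleocene → Guadalupian → Furongian; total span 497 Myr; longest is Eocene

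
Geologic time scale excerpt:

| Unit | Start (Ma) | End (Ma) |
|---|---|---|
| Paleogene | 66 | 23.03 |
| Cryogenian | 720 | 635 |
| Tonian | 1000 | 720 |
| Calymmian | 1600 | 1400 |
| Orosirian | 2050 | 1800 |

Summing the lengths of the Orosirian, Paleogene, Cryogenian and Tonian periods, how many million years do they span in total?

657.97 million years

Each duration: Orosirian = 250; Paleogene = 42.97; Cryogenian = 85; Tonian = 280.
Sum: 250 + 42.97 + 85 + 280 = 657.97 Myr.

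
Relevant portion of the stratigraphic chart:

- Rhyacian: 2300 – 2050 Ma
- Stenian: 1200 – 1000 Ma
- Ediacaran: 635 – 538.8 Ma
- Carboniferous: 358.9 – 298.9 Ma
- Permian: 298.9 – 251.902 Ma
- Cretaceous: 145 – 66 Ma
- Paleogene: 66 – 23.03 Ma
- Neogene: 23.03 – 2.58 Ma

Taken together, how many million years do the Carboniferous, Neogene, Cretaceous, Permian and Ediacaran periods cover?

302.648 million years

Duration is start − end for each: (358.9 − 298.9) + (23.03 − 2.58) + (145 − 66) + (298.9 − 251.902) + (635 − 538.8).
That is 60 + 20.45 + 79 + 46.998 + 96.2, which totals 302.648 million years.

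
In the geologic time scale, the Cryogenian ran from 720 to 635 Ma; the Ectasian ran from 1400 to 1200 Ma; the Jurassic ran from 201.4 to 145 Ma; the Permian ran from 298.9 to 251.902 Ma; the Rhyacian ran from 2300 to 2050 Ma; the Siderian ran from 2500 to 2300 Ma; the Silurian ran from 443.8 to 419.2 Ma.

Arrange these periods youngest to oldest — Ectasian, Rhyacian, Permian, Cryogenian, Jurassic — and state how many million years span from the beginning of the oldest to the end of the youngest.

Jurassic, Permian, Cryogenian, Ectasian, Rhyacian; total span 2155 Myr

Start ages (Ma): Rhyacian 2300, Ectasian 1400, Cryogenian 720, Permian 298.9, Jurassic 201.4.
Ordered youngest to oldest: Jurassic, Permian, Cryogenian, Ectasian, Rhyacian.
Span = 2300 − 145 = 2155 Myr.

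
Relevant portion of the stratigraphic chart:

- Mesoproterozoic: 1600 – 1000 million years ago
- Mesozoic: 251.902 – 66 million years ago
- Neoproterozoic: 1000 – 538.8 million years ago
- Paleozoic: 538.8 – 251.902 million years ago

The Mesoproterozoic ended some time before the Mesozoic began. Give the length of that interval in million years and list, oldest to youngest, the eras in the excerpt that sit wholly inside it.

748.098 million years; Neoproterozoic, Paleozoic

The Mesoproterozoic closes at 1000 Ma and the Mesozoic opens at 251.902 Ma, so the interval is 1000 − 251.902 = 748.098 Myr.
An era fits inside if it starts at or after 1000 Ma and ends at or before 251.902 Ma; oldest first that gives Neoproterozoic, Paleozoic.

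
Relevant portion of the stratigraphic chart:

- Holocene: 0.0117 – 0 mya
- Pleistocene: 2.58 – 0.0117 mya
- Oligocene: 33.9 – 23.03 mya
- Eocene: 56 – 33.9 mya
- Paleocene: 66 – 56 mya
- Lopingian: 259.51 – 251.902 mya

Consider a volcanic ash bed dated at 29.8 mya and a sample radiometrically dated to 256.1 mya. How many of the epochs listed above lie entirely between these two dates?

2

256.1 Ma sits inside the Lopingian (259.51–251.902) and 29.8 Ma inside the Oligocene (33.9–23.03); neither of those is wholly between the two dates.
The listed epochs lying completely between them are Paleocene, Eocene — 2 in all.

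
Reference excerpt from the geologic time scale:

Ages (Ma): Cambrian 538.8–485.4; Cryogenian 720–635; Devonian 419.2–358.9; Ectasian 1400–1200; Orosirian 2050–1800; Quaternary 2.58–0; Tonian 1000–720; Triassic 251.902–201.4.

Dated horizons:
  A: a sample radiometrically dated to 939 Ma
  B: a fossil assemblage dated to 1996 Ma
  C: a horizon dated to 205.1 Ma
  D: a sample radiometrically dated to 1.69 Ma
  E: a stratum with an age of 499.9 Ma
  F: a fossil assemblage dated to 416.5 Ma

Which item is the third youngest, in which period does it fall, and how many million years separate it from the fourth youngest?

Sorted youngest-first by Ma: D (1.69), C (205.1), F (416.5), E (499.9), A (939), B (1996).
The third youngest is F at 416.5 Ma, which lies in 419.2–358.9 Ma: the Devonian.
The fourth youngest is E at 499.9 Ma; separation = |416.5 − 499.9| = 83.4 Myr.

F, in the Devonian; 83.4 million years to E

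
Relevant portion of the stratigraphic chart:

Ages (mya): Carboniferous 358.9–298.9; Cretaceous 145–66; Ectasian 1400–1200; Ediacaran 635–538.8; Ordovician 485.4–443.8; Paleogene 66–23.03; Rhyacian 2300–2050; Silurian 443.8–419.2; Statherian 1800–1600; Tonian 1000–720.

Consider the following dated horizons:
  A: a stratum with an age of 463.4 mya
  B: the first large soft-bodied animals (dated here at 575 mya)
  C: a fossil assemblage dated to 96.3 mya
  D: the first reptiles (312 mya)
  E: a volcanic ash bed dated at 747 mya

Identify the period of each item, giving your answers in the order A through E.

Match each age against the start–end ranges in the excerpt: A = 463.4 Ma → Ordovician (485.4–443.8); B = 575 Ma → Ediacaran (635–538.8); C = 96.3 Ma → Cretaceous (145–66); D = 312 Ma → Carboniferous (358.9–298.9); E = 747 Ma → Tonian (1000–720).

A — Ordovician; B — Ediacaran; C — Cretaceous; D — Carboniferous; E — Tonian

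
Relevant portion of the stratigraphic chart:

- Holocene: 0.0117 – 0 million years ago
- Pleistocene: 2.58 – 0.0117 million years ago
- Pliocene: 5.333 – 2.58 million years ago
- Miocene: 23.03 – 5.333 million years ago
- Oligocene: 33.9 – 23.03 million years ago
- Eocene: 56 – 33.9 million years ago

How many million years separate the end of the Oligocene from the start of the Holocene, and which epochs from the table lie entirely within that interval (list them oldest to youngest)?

23.0183 million years; Miocene, Pliocene, Pleistocene

End of Oligocene = 23.03 Ma; start of Holocene = 0.0117 Ma.
Gap = 23.03 − 0.0117 = 23.0183 Myr.
Epochs wholly inside 23.03–0.0117 Ma: Miocene (23.03–5.333), Pliocene (5.333–2.58), Pleistocene (2.58–0.0117).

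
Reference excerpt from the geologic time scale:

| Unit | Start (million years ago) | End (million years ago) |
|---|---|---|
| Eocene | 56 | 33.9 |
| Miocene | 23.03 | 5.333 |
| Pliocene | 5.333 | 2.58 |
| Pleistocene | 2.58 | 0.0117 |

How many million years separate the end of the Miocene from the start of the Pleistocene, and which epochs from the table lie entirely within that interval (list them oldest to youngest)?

2.753 million years; Pliocene

The Miocene closes at 5.333 Ma and the Pleistocene opens at 2.58 Ma, so the interval is 5.333 − 2.58 = 2.753 Myr.
An epoch fits inside if it starts at or after 5.333 Ma and ends at or before 2.58 Ma; oldest first that gives Pliocene.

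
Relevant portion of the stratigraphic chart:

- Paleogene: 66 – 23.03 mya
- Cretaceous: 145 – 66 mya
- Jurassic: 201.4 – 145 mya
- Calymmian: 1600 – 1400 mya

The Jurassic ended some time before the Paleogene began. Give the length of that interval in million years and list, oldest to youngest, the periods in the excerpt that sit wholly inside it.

End of Jurassic = 145 Ma; start of Paleogene = 66 Ma.
Gap = 145 − 66 = 79 Myr.
Periods wholly inside 145–66 Ma: Cretaceous (145–66).

79 million years; Cretaceous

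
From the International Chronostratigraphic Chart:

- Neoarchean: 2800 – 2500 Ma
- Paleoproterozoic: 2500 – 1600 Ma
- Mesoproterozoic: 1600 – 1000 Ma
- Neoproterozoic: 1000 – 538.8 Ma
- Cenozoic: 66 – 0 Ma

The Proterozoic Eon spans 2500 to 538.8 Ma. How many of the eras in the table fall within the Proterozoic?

Eras inside 2500–538.8 Ma: Paleoproterozoic, Mesoproterozoic, Neoproterozoic — 3 in total.

3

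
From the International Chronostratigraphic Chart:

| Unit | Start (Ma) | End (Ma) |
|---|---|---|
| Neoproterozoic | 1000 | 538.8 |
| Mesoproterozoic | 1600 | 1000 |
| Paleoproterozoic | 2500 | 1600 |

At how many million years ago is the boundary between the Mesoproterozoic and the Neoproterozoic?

The Mesoproterozoic ends and the Neoproterozoic begins at 1000 Ma.

1000 Ma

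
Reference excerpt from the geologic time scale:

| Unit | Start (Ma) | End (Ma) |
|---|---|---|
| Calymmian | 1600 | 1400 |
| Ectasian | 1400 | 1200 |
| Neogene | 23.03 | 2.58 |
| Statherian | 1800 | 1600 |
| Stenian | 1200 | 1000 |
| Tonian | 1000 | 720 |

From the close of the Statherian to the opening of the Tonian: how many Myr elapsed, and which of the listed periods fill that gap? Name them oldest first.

End of Statherian = 1600 Ma; start of Tonian = 1000 Ma.
Gap = 1600 − 1000 = 600 Myr.
Periods wholly inside 1600–1000 Ma: Calymmian (1600–1400), Ectasian (1400–1200), Stenian (1200–1000).

600 million years; Calymmian, Ectasian, Stenian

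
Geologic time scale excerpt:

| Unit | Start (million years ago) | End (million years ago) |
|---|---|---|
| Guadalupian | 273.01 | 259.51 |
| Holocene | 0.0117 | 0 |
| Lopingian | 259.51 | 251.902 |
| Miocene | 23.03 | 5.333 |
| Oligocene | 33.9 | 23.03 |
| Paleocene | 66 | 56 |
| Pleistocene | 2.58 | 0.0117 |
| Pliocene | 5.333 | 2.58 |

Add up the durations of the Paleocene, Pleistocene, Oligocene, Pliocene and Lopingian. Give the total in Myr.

33.7993 million years

Each duration: Paleocene = 10; Pleistocene = 2.5683; Oligocene = 10.87; Pliocene = 2.753; Lopingian = 7.608.
Sum: 10 + 2.5683 + 10.87 + 2.753 + 7.608 = 33.7993 Myr.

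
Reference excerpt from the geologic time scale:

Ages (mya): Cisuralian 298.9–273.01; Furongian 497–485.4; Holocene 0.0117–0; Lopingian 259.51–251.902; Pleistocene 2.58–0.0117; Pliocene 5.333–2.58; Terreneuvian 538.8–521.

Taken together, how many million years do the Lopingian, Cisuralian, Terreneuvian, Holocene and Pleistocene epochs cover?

Duration is start − end for each: (259.51 − 251.902) + (298.9 − 273.01) + (538.8 − 521) + (0.0117 − 0) + (2.58 − 0.0117).
That is 7.608 + 25.89 + 17.8 + 0.0117 + 2.5683, which totals 53.878 million years.

53.878 million years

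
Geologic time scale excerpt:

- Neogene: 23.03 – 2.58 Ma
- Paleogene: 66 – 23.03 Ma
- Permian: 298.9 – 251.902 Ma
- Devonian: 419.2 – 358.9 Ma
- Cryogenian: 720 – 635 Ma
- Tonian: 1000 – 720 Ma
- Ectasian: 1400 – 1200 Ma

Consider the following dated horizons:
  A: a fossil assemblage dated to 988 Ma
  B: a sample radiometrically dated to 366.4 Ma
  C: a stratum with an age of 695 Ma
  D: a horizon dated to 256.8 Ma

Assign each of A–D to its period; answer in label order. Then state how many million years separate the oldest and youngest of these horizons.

A — Tonian; B — Devonian; C — Cryogenian; D — Permian; span 731.2 million years

Match each age against the start–end ranges in the excerpt: A = 988 Ma → Tonian (1000–720); B = 366.4 Ma → Devonian (419.2–358.9); C = 695 Ma → Cryogenian (720–635); D = 256.8 Ma → Permian (298.9–251.902).
The largest age is 988 Ma and the smallest is 256.8 Ma; their difference is 731.2 Myr.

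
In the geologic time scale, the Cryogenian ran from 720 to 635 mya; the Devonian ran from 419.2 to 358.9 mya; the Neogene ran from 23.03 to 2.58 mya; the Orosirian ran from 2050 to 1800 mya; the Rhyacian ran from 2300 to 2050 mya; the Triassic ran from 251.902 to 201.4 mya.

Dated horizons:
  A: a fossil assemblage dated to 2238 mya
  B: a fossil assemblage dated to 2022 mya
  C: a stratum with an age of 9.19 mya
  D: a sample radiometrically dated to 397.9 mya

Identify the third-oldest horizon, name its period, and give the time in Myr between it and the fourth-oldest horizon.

D, in the Devonian; 388.71 million years to C

Larger Ma means older, so oldest first: A 2238 > B 2022 > D 397.9 > C 9.19.
Counting 3 along gives D (397.9 Ma); the excerpt puts that inside the Devonian, 419.2–358.9 Ma.
Next in line is C (9.19 Ma), and 397.9 − 9.19 = 388.71 Myr.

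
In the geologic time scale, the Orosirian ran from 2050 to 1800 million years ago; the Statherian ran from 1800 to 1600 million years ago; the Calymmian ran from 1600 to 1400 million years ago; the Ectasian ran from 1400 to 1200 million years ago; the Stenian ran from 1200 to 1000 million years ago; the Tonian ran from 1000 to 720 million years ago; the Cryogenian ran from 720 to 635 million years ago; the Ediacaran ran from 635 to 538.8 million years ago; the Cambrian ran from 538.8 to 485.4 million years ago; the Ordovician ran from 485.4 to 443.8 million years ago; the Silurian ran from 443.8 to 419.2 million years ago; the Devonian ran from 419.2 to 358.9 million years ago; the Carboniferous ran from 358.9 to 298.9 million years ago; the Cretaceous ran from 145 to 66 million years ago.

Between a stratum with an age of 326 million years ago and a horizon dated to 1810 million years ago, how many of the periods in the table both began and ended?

11

The older date is 1810 Ma and the younger is 326 Ma.
Periods with start < 1810 and end > 326 Ma: Statherian (1800–1600), Calymmian (1600–1400), Ectasian (1400–1200), Stenian (1200–1000), Tonian (1000–720), Cryogenian (720–635), Ediacaran (635–538.8), Cambrian (538.8–485.4), Ordovician (485.4–443.8), Silurian (443.8–419.2), Devonian (419.2–358.9).
That is 11 complete periods.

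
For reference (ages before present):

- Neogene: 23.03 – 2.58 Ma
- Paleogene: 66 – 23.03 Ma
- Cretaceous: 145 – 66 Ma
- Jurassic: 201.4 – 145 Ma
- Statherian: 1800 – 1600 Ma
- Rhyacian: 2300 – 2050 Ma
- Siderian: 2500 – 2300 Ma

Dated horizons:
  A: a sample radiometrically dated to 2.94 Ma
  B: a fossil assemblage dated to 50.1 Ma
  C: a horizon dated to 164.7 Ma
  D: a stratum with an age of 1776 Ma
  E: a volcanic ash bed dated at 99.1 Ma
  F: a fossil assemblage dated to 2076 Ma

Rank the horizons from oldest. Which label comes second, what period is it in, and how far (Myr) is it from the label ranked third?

Larger Ma means older, so oldest first: F 2076 > D 1776 > C 164.7 > E 99.1 > B 50.1 > A 2.94.
Counting 2 along gives D (1776 Ma); the excerpt puts that inside the Statherian, 1800–1600 Ma.
Next in line is C (164.7 Ma), and 1776 − 164.7 = 1611.3 Myr.

D, in the Statherian; 1611.3 million years to C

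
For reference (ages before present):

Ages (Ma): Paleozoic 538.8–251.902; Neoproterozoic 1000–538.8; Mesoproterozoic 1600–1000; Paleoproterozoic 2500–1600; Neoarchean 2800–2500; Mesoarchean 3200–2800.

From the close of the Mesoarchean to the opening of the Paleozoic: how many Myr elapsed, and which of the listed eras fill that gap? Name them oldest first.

2261.2 million years; Neoarchean, Paleoproterozoic, Mesoproterozoic, Neoproterozoic

The Mesoarchean closes at 2800 Ma and the Paleozoic opens at 538.8 Ma, so the interval is 2800 − 538.8 = 2261.2 Myr.
An era fits inside if it starts at or after 2800 Ma and ends at or before 538.8 Ma; oldest first that gives Neoarchean, Paleoproterozoic, Mesoproterozoic, Neoproterozoic.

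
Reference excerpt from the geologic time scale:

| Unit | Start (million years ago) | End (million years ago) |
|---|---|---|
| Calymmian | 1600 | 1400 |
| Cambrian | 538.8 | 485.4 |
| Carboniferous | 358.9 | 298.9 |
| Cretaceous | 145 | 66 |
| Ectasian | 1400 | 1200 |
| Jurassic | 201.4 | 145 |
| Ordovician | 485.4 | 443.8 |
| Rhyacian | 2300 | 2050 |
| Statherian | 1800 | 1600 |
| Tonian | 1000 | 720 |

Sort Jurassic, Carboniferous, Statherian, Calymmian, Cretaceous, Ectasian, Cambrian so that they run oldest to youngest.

Sorting by start age (descending Ma, since larger Ma = older): Statherian start 1800, Calymmian start 1600, Ectasian start 1400, Cambrian start 538.8, Carboniferous start 358.9, Jurassic start 201.4, Cretaceous start 145.

Statherian, Calymmian, Ectasian, Cambrian, Carboniferous, Jurassic, Cretaceous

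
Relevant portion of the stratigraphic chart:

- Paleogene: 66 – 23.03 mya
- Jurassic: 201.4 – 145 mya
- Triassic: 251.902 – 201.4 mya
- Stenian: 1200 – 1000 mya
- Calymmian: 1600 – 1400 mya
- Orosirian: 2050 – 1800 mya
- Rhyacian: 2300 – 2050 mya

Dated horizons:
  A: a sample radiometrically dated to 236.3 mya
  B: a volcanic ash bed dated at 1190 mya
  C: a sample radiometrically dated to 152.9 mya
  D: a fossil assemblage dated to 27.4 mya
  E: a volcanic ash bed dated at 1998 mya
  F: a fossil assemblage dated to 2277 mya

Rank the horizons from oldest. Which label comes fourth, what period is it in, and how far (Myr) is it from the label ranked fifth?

Larger Ma means older, so oldest first: F 2277 > E 1998 > B 1190 > A 236.3 > C 152.9 > D 27.4.
Counting 4 along gives A (236.3 Ma); the excerpt puts that inside the Triassic, 251.902–201.4 Ma.
Next in line is C (152.9 Ma), and 236.3 − 152.9 = 83.4 Myr.

A, in the Triassic; 83.4 million years to C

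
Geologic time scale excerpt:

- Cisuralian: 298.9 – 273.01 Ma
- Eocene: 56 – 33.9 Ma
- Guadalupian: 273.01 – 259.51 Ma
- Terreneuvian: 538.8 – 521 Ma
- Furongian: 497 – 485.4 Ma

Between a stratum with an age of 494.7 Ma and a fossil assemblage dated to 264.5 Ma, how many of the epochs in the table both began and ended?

The older date is 494.7 Ma and the younger is 264.5 Ma.
Epochs with start < 494.7 and end > 264.5 Ma: Cisuralian (298.9–273.01).
That is 1 complete epoch.

1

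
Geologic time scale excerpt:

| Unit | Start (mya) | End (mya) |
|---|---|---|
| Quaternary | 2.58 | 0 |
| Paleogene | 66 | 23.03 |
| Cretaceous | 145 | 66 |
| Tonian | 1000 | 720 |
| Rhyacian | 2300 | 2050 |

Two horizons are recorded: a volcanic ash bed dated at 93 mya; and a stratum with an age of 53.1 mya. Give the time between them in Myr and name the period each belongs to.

39.9 million years apart; the first in the Cretaceous, the second in the Paleogene

Elapsed time: 93 − 53.1 = 39.9 Myr.
93 Ma lies within 145–66 Ma: Cretaceous.
53.1 Ma lies within 66–23.03 Ma: Paleogene.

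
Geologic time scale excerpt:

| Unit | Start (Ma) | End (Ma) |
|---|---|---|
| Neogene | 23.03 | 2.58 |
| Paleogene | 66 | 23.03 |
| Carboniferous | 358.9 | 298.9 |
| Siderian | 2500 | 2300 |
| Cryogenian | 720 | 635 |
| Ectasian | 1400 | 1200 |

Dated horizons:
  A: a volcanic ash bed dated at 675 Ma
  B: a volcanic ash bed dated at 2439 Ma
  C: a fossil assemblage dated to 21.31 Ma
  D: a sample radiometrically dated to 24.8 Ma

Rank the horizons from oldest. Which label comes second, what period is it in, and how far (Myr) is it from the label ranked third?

A, in the Cryogenian; 650.2 million years to D

Larger Ma means older, so oldest first: B 2439 > A 675 > D 24.8 > C 21.31.
Counting 2 along gives A (675 Ma); the excerpt puts that inside the Cryogenian, 720–635 Ma.
Next in line is D (24.8 Ma), and 675 − 24.8 = 650.2 Myr.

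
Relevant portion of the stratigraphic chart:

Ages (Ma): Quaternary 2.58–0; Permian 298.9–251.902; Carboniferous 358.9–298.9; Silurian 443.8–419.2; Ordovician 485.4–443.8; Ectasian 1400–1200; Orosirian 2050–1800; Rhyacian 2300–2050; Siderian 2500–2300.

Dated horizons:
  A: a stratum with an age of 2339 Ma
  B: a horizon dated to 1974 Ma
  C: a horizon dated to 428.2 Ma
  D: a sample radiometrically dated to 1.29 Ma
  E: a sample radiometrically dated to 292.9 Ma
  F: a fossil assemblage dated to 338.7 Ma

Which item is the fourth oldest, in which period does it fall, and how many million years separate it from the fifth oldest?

F, in the Carboniferous; 45.8 million years to E

Larger Ma means older, so oldest first: A 2339 > B 1974 > C 428.2 > F 338.7 > E 292.9 > D 1.29.
Counting 4 along gives F (338.7 Ma); the excerpt puts that inside the Carboniferous, 358.9–298.9 Ma.
Next in line is E (292.9 Ma), and 338.7 − 292.9 = 45.8 Myr.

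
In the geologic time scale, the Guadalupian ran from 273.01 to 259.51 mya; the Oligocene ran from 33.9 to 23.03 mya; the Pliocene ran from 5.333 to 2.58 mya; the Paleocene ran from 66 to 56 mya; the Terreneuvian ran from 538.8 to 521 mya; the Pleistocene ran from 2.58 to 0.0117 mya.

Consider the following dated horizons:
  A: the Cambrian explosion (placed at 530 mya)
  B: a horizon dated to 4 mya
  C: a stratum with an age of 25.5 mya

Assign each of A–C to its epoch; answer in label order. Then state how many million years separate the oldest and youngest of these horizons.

A — Terreneuvian; B — Pliocene; C — Oligocene; span 526 million years

Match each age against the start–end ranges in the excerpt: A = 530 Ma → Terreneuvian (538.8–521); B = 4 Ma → Pliocene (5.333–2.58); C = 25.5 Ma → Oligocene (33.9–23.03).
The largest age is 530 Ma and the smallest is 4 Ma; their difference is 526 Myr.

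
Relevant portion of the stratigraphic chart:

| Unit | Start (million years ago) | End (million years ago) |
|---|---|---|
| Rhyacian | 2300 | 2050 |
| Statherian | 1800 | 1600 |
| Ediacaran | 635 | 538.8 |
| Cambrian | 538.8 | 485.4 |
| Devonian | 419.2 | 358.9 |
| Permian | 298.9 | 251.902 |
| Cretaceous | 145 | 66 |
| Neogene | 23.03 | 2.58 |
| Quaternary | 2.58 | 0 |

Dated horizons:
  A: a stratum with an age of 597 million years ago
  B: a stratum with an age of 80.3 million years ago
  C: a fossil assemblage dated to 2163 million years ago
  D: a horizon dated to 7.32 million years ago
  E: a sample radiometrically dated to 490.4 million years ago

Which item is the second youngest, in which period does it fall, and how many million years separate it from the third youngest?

B, in the Cretaceous; 410.1 million years to E

Sorted youngest-first by Ma: D (7.32), B (80.3), E (490.4), A (597), C (2163).
The second youngest is B at 80.3 Ma, which lies in 145–66 Ma: the Cretaceous.
The third youngest is E at 490.4 Ma; separation = |80.3 − 490.4| = 410.1 Myr.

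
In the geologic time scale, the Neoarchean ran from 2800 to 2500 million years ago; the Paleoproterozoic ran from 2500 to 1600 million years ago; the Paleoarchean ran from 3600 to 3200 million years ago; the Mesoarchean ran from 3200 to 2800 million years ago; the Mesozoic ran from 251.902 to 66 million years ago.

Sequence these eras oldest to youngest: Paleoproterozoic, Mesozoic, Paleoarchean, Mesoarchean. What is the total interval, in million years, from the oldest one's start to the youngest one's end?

From the excerpt: Paleoproterozoic 2500–1600; Mesozoic 251.902–66; Paleoarchean 3600–3200; Mesoarchean 3200–2800 (Ma).
Larger Ma is earlier, so the oldest is Paleoarchean and the youngest is Mesozoic; oldest to youngest: Paleoarchean, Mesoarchean, Paleoproterozoic, Mesozoic.
Oldest start 3600 minus youngest end 66 gives 3534 Myr overall.

Paleoarchean → Mesoarchean → Paleoproterozoic → Mesozoic; total span 3534 Myr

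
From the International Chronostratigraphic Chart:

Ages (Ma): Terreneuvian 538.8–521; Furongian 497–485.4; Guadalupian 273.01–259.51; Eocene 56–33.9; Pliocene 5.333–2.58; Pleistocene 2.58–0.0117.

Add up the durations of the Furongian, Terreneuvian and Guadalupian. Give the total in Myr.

Each duration: Furongian = 11.6; Terreneuvian = 17.8; Guadalupian = 13.5.
Sum: 11.6 + 17.8 + 13.5 = 42.9 Myr.

42.9 million years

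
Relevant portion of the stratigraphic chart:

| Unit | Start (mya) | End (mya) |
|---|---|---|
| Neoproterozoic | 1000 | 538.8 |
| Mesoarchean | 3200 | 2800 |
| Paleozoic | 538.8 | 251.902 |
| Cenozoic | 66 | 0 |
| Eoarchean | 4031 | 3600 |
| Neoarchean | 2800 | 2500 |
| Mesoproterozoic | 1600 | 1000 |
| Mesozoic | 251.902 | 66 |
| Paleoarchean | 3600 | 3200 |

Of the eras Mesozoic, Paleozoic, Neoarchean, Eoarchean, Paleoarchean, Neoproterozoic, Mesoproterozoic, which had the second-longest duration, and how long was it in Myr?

Durations: Mesozoic 185.902; Paleozoic 286.898; Neoarchean 300; Eoarchean 431; Paleoarchean 400; Neoproterozoic 461.2; Mesoproterozoic 600 Myr.
Sorted longest-first: Mesoproterozoic (600), Neoproterozoic (461.2), Eoarchean (431), Paleoarchean (400), Neoarchean (300), Paleozoic (286.898), Mesozoic (185.902).
The second longest is Neoproterozoic at 461.2 Myr.

Neoproterozoic, 461.2 million years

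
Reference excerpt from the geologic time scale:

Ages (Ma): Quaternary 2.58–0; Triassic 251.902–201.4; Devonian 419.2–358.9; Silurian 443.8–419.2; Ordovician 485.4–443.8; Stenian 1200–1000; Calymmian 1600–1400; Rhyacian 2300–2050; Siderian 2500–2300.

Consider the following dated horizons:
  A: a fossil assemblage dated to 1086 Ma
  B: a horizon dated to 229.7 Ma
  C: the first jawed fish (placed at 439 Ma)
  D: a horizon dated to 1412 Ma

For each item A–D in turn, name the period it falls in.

A — Stenian; B — Triassic; C — Silurian; D — Calymmian

Match each age against the start–end ranges in the excerpt: A = 1086 Ma → Stenian (1200–1000); B = 229.7 Ma → Triassic (251.902–201.4); C = 439 Ma → Silurian (443.8–419.2); D = 1412 Ma → Calymmian (1600–1400).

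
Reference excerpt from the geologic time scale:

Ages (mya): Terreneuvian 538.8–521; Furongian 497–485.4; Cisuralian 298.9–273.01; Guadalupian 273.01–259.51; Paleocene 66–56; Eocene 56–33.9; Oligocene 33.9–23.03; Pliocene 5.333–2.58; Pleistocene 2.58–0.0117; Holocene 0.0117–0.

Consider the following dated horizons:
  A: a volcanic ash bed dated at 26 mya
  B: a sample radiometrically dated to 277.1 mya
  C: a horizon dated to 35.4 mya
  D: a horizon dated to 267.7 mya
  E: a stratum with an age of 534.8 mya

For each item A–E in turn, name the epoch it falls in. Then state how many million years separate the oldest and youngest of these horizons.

A — Oligocene; B — Cisuralian; C — Eocene; D — Guadalupian; E — Terreneuvian; span 508.8 million years

A: 26 Ma lies in 33.9–23.03 Ma, so Oligocene.
B: 277.1 Ma lies in 298.9–273.01 Ma, so Cisuralian.
C: 35.4 Ma lies in 56–33.9 Ma, so Eocene.
D: 267.7 Ma lies in 273.01–259.51 Ma, so Guadalupian.
E: 534.8 Ma lies in 538.8–521 Ma, so Terreneuvian.
Oldest = 534.8 Ma, youngest = 26 Ma → span 508.8 Myr.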